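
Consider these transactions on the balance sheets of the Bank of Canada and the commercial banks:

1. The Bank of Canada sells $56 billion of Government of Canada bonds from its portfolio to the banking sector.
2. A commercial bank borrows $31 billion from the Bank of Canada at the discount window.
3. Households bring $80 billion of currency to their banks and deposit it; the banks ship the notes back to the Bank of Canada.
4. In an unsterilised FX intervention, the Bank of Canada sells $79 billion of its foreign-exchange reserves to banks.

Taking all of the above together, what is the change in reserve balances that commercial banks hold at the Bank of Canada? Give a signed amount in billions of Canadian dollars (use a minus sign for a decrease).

-$24 billion

OMO sale (to banks) $56 billion: the buying banks pay out of their reserve balances → −$56B.
Discount-window loan $31 billion: the loan is credited to the bank's reserve account → +$31B.
Currency deposit $80 billion: returned notes are swapped for reserve credit → +$80B.
FX sale $79 billion: the buying banks pay out of their reserve balances → −$79B.
Net: −56 + 31 + 80 − 79 = -$24 billion.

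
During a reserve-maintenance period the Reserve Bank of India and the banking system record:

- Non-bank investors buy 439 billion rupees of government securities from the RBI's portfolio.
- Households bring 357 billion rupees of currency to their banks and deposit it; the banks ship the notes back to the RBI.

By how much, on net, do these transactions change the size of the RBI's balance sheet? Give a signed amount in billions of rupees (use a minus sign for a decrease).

RBI balance sheet:
  Assets:      Securities −439B
  Liabilities: Bank reserves −82B, Currency in circulation −357B
Change in total RBI assets = -439 billion.

-439 billion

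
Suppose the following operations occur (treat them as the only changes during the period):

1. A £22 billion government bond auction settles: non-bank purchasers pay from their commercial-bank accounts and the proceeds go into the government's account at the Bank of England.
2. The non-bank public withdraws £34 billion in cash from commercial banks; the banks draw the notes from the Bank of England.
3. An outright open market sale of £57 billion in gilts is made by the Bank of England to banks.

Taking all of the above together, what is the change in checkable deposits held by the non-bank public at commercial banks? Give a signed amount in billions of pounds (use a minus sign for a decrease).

Government account inflow £22 billion: non-bank counterparties' bank balances fall → −£22B.
Currency withdrawal £34 billion: non-bank counterparties' bank balances fall → −£34B.
OMO sale (to banks) £57 billion: the counterparty is a bank, so public deposits are unchanged → 0.
Net: −22 − 34 + 0 = -£56 billion.

-£56 billion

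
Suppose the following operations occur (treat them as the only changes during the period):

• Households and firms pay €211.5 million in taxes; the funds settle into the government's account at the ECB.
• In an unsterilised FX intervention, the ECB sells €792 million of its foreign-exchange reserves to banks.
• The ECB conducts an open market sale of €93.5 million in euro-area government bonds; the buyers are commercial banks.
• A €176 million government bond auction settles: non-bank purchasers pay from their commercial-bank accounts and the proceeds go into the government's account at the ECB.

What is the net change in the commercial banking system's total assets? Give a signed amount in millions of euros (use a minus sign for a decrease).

Government account inflow €211.5 million: bank balance sheets shrink → −€211.5M.
FX sale €792 million: just an asset swap on bank balance sheets → 0.
OMO sale (to banks) €93.5 million: just an asset swap on bank balance sheets → 0.
Government account inflow €176 million: bank balance sheets shrink → −€176M.
Net: −211.5 + 0 + 0 − 176 = -€387.5 million.

-€387.5 million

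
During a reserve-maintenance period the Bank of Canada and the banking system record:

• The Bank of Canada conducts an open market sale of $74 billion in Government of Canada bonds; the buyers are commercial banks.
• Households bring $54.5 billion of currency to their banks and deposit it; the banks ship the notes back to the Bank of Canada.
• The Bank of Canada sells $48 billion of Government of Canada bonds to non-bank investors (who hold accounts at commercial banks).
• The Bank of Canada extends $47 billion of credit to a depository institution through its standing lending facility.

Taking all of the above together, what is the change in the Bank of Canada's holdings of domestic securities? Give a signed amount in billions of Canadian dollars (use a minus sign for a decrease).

-$122 billion

Bank of Canada balance sheet:
  Assets:      Securities −$122B, Loans to banks +$47B
  Liabilities: Bank reserves −$20.5B, Currency in circulation −$54.5B
So the change in the Bank of Canada's holdings of domestic securities is -$122 billion.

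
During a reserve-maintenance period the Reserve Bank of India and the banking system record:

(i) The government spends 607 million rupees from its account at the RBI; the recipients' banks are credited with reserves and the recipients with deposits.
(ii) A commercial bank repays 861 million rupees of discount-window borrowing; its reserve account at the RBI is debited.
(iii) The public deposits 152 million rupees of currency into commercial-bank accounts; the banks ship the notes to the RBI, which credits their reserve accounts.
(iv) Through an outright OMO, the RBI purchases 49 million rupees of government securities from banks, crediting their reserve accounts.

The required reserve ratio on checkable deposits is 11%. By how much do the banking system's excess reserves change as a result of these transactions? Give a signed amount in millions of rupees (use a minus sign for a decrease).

-136.49 million

Government spending 607 million rupees: reserves +607M, deposits +607M.
Discount-window repayment 861 million rupees: reserves −861M, deposits 0.
Currency deposit 152 million rupees: reserves +152M, deposits +152M.
OMO purchase (from banks) 49 million rupees: reserves +49M, deposits 0.
Totals: Δreserves = −53M, Δdeposits = +759M.
Δrequired reserves = 11% × +759M = +83.49M.
Δexcess reserves = Δreserves − Δrequired = −53M − (+83.49M) = -136.49 million.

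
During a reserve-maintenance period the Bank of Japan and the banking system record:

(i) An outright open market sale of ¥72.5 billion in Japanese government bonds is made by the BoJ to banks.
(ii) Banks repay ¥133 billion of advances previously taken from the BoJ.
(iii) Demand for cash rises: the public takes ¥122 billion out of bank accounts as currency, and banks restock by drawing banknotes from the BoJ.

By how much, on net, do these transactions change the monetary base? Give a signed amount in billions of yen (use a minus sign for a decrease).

-¥205.5 billion

BoJ balance sheet:
  Assets:      Securities −¥72.5B, Loans to banks −¥133B
  Liabilities: Bank reserves −¥327.5B, Currency in circulation +¥122B
Commercial banking system:
  Assets:      Reserves at CB −¥327.5B, Securities +¥72.5B
  Liabilities: Checkable deposits −¥122B, Borrowings from CB −¥133B
Monetary base = currency + reserves: +¥122B + (−¥327.5B) = -¥205.5 billion.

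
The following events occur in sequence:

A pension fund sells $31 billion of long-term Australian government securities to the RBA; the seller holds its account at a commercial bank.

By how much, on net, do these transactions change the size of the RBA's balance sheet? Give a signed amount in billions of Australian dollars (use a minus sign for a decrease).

+$31 billion

Asset purchase (from non-banks) $31 billion: an RBA asset is acquired → +$31B.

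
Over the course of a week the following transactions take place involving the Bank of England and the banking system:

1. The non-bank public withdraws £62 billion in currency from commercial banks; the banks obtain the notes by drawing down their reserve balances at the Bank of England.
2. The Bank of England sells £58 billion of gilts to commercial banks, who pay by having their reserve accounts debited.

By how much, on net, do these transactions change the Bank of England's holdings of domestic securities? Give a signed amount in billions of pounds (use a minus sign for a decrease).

-£58 billion

Currency withdrawal £62 billion: the Bank of England's securities portfolio is untouched → 0.
OMO sale (to banks) £58 billion: securities removed from the Bank of England's portfolio → −£58B.
Net: 0 − 58 = -£58 billion.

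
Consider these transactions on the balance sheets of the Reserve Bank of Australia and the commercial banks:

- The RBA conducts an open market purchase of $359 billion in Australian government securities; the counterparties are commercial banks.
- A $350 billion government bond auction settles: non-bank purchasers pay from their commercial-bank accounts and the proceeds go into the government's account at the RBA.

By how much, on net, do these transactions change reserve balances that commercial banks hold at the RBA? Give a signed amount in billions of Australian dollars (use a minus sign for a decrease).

OMO purchase (from banks) $359 billion: the RBA pays by crediting reserve accounts → +$359B.
Government account inflow $350 billion: funds move from bank reserves into the government account → −$350B.
Net: 359 − 350 = +$9 billion.

+$9 billion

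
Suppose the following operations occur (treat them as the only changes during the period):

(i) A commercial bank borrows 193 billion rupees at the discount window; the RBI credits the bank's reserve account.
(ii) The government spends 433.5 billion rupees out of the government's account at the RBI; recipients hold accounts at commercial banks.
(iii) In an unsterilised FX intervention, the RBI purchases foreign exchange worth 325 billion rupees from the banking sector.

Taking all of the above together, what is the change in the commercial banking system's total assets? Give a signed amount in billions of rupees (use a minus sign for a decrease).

Discount-window loan 193 billion rupees: bank balance sheets expand → +193B.
Government spending 433.5 billion rupees: bank balance sheets expand → +433.5B.
FX purchase 325 billion rupees: just an asset swap on bank balance sheets → 0.
Net: 193 + 433.5 + 0 = +626.5 billion.

+626.5 billion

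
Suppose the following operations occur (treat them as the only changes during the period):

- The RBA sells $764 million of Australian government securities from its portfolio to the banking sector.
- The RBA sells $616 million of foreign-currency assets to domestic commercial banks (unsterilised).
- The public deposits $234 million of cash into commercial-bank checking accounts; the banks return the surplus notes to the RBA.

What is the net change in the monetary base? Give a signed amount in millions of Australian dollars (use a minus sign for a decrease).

-$1380 million

OMO sale (to banks) $764 million: RBA balance sheet contracts → −$764M.
FX sale $616 million: RBA balance sheet contracts → −$616M.
Currency deposit $234 million: just a shift between currency and reserves — both are base money → 0.
Net: −764 − 616 + 0 = -$1380 million.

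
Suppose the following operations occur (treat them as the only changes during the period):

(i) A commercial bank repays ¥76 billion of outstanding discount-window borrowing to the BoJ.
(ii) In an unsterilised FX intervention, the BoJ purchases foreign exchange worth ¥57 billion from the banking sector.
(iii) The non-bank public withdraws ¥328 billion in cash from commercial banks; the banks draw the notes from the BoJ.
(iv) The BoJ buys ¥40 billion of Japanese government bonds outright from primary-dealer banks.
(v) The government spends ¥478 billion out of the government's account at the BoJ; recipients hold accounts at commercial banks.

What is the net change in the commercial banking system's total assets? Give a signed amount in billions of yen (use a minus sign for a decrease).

Discount-window repayment ¥76 billion: bank balance sheets shrink → −¥76B.
FX purchase ¥57 billion: just an asset swap on bank balance sheets → 0.
Currency withdrawal ¥328 billion: bank balance sheets shrink → −¥328B.
OMO purchase (from banks) ¥40 billion: just an asset swap on bank balance sheets → 0.
Government spending ¥478 billion: bank balance sheets expand → +¥478B.
Net: −76 + 0 − 328 + 0 + 478 = +¥74 billion.

+¥74 billion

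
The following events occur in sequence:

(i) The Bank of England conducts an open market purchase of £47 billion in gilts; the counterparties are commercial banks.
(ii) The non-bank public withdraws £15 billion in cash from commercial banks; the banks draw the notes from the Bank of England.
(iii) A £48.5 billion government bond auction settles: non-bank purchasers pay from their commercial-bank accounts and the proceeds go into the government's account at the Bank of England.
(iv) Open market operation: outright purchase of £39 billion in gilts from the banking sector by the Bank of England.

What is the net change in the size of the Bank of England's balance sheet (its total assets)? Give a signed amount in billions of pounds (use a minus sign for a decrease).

+£86 billion

Bank of England balance sheet:
  Assets:      Securities +£86B
  Liabilities: Bank reserves +£22.5B, Currency in circulation +£15B, Government deposits +£48.5B
Change in total Bank of England assets = +£86 billion.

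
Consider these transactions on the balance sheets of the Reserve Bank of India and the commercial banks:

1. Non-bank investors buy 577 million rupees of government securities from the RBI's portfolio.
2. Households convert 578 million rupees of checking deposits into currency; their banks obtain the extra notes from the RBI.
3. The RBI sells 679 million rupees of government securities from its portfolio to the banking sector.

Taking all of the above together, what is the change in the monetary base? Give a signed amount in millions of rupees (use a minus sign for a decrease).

-1256 million

Asset sale (to non-banks) 577 million rupees: RBI balance sheet contracts → −577M.
Currency withdrawal 578 million rupees: just a shift between currency and reserves — both are base money → 0.
OMO sale (to banks) 679 million rupees: RBI balance sheet contracts → −679M.
Net: −577 + 0 − 679 = -1256 million.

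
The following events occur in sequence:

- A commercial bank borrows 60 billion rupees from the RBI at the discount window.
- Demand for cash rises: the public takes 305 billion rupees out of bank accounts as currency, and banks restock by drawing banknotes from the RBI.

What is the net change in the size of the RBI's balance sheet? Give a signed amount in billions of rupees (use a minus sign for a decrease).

+60 billion

Discount-window loan 60 billion rupees: an RBI asset is acquired → +60B.
Currency withdrawal 305 billion rupees: only the composition of liabilities changes → 0.
Net: 60 + 0 = +60 billion.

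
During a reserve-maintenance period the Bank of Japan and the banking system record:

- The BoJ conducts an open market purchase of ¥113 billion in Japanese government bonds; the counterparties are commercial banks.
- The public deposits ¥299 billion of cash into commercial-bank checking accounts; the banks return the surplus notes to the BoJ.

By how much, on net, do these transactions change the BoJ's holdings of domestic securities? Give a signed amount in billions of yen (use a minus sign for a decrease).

OMO purchase (from banks) ¥113 billion: securities added to the BoJ's portfolio → +¥113B.
Currency deposit ¥299 billion: the BoJ's securities portfolio is untouched → 0.
Net: 113 + 0 = +¥113 billion.

+¥113 billion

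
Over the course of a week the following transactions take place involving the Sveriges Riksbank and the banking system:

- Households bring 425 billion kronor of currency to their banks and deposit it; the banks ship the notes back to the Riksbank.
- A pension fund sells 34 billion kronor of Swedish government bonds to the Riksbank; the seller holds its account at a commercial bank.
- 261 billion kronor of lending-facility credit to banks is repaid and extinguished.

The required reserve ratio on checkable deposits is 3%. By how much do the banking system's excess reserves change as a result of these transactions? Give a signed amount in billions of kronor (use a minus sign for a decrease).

Currency deposit 425 billion kronor: reserves +425B, deposits +425B.
Asset purchase (from non-banks) 34 billion kronor: reserves +34B, deposits +34B.
Discount-window repayment 261 billion kronor: reserves −261B, deposits 0.
Totals: Δreserves = +198B, Δdeposits = +459B.
Δrequired reserves = 3% × +459B = +13.77B.
Δexcess reserves = Δreserves − Δrequired = +198B − (+13.77B) = +184.23 billion.

+184.23 billion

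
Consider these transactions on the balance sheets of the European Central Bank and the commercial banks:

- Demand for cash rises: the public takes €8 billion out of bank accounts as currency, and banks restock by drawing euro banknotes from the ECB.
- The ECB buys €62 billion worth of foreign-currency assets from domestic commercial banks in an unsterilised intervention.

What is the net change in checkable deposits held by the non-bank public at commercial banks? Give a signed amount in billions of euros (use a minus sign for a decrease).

-€8 billion

ECB balance sheet:
  Assets:      Foreign assets +€62B
  Liabilities: Bank reserves +€54B, Currency in circulation +€8B
Commercial banking system:
  Assets:      Reserves at CB +€54B, Foreign assets −€62B
  Liabilities: Checkable deposits −€8B
So the change in checkable deposits held by the non-bank public at commercial banks is -€8 billion.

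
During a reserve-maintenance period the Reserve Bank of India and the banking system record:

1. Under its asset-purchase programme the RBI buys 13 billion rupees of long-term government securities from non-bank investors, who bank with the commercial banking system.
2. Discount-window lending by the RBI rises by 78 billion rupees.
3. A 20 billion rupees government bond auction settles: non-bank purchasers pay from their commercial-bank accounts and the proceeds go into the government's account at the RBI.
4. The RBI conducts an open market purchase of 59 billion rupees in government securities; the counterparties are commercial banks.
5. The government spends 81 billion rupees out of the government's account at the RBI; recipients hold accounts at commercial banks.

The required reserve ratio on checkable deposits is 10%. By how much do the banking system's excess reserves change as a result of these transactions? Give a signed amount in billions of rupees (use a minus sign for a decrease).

+203.6 billion

Asset purchase (from non-banks) 13 billion rupees: reserves +13B, deposits +13B.
Discount-window loan 78 billion rupees: reserves +78B, deposits 0.
Government account inflow 20 billion rupees: reserves −20B, deposits −20B.
OMO purchase (from banks) 59 billion rupees: reserves +59B, deposits 0.
Government spending 81 billion rupees: reserves +81B, deposits +81B.
Totals: Δreserves = +211B, Δdeposits = +74B.
Δrequired reserves = 10% × +74B = +7.4B.
Δexcess reserves = Δreserves − Δrequired = +211B − (+7.4B) = +203.6 billion.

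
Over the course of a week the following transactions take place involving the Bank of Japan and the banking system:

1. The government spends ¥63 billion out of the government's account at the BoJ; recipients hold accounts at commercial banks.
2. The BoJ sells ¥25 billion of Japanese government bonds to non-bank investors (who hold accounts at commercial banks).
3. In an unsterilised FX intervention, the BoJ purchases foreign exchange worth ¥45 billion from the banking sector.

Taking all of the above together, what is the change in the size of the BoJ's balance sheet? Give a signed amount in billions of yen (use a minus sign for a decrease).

+¥20 billion

Government spending ¥63 billion: only the composition of liabilities changes → 0.
Asset sale (to non-banks) ¥25 billion: a BoJ asset is shed → −¥25B.
FX purchase ¥45 billion: a BoJ asset is acquired → +¥45B.
Net: 0 − 25 + 45 = +¥20 billion.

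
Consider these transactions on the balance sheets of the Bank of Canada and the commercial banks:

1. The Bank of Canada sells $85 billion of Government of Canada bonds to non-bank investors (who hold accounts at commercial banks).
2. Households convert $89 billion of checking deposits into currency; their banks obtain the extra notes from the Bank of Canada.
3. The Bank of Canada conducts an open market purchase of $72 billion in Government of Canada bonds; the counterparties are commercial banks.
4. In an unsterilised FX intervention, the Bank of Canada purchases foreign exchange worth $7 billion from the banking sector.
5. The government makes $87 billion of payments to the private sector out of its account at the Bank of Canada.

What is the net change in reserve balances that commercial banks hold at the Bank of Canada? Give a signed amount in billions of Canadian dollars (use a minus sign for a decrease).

Bank of Canada balance sheet:
  Assets:      Securities −$13B, Foreign assets +$7B
  Liabilities: Bank reserves −$8B, Currency in circulation +$89B, Government deposits −$87B
Commercial banking system:
  Assets:      Reserves at CB −$8B, Securities −$72B, Foreign assets −$7B
  Liabilities: Checkable deposits −$87B
So the change in reserve balances that commercial banks hold at the Bank of Canada is -$8 billion.

-$8 billion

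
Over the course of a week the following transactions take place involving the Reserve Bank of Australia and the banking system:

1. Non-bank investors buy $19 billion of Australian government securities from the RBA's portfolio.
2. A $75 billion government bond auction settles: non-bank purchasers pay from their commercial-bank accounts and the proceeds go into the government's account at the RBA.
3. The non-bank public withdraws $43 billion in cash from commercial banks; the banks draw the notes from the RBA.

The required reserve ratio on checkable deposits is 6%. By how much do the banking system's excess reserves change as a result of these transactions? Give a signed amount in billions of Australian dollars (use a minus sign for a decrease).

-$128.78 billion

Asset sale (to non-banks) $19 billion: reserves −$19B, deposits −$19B.
Government account inflow $75 billion: reserves −$75B, deposits −$75B.
Currency withdrawal $43 billion: reserves −$43B, deposits −$43B.
Totals: Δreserves = −$137B, Δdeposits = −$137B.
Δrequired reserves = 6% × −$137B = −$8.22B.
Δexcess reserves = Δreserves − Δrequired = −$137B − (−$8.22B) = -$128.78 billion.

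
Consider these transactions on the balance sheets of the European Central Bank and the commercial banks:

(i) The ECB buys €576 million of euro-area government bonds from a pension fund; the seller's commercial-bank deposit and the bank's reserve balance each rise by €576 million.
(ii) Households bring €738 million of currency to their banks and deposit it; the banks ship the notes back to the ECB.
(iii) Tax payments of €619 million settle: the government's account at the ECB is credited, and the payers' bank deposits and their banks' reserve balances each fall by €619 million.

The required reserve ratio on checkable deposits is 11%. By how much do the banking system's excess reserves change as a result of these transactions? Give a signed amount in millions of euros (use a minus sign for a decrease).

Asset purchase (from non-banks) €576 million: reserves +€576M, deposits +€576M.
Currency deposit €738 million: reserves +€738M, deposits +€738M.
Government account inflow €619 million: reserves −€619M, deposits −€619M.
Totals: Δreserves = +€695M, Δdeposits = +€695M.
Δrequired reserves = 11% × +€695M = +€76.45M.
Δexcess reserves = Δreserves − Δrequired = +€695M − (+€76.45M) = +€618.55 million.

+€618.55 million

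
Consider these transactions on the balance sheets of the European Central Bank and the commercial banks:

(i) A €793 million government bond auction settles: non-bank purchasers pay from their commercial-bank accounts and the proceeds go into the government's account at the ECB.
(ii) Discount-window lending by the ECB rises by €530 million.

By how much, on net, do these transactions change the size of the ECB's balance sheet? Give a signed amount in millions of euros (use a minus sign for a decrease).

+€530 million

ECB balance sheet:
  Assets:      Loans to banks +€530M
  Liabilities: Bank reserves −€263M, Government deposits +€793M
Commercial banking system:
  Assets:      Reserves at CB −€263M
  Liabilities: Checkable deposits −€793M, Borrowings from CB +€530M
Change in total ECB assets = +€530 million.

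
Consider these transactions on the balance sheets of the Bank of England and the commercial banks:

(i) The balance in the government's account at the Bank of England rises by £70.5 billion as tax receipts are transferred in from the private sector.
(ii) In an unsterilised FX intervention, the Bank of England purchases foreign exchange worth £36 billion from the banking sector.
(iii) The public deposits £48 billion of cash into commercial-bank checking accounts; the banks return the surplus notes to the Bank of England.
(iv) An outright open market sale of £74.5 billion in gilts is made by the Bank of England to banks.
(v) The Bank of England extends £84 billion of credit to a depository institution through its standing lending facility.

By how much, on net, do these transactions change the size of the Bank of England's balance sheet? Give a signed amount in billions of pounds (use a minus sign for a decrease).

Bank of England balance sheet:
  Assets:      Securities −£74.5B, Loans to banks +£84B, Foreign assets +£36B
  Liabilities: Bank reserves +£23B, Currency in circulation −£48B, Government deposits +£70.5B
Commercial banking system:
  Assets:      Reserves at CB +£23B, Securities +£74.5B, Foreign assets −£36B
  Liabilities: Checkable deposits −£22.5B, Borrowings from CB +£84B
Change in total Bank of England assets = +£45.5 billion.

+£45.5 billion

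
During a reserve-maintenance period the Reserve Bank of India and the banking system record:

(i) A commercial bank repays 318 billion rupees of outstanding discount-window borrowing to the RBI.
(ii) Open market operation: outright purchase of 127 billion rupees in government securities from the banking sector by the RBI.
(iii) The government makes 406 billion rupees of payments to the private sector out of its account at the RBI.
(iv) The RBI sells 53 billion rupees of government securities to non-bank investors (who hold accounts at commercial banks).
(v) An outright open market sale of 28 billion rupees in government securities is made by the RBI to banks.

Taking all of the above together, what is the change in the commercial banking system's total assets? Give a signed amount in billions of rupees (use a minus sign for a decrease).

+35 billion

RBI balance sheet:
  Assets:      Securities +46B, Loans to banks −318B
  Liabilities: Bank reserves +134B, Government deposits −406B
Commercial banking system:
  Assets:      Reserves at CB +134B, Securities −99B
  Liabilities: Checkable deposits +353B, Borrowings from CB −318B
Change in total bank assets = +35 billion.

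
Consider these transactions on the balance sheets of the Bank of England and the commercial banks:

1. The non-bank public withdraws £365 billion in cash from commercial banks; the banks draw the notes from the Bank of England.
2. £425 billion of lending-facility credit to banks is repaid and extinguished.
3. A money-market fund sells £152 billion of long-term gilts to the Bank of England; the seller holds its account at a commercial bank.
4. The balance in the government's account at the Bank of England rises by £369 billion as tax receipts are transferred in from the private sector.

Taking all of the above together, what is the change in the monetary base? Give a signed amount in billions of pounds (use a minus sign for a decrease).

Currency withdrawal £365 billion: just a shift between currency and reserves — both are base money → 0.
Discount-window repayment £425 billion: Bank of England balance sheet contracts → −£425B.
Asset purchase (from non-banks) £152 billion: Bank of England balance sheet expands → +£152B.
Government account inflow £369 billion: reserves shift to a non-base liability → −£369B.
Net: 0 − 425 + 152 − 369 = -£642 billion.

-£642 billion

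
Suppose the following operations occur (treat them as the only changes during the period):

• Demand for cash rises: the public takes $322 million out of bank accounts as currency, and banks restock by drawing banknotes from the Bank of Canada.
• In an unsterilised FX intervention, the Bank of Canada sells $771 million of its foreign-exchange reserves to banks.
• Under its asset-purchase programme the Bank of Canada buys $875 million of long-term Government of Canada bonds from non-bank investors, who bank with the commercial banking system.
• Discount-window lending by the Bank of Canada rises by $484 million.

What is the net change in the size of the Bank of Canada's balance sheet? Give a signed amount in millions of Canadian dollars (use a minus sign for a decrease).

Bank of Canada balance sheet:
  Assets:      Securities +$875M, Loans to banks +$484M, Foreign assets −$771M
  Liabilities: Bank reserves +$266M, Currency in circulation +$322M
Commercial banking system:
  Assets:      Reserves at CB +$266M, Foreign assets +$771M
  Liabilities: Checkable deposits +$553M, Borrowings from CB +$484M
Change in total Bank of Canada assets = +$588 million.

+$588 million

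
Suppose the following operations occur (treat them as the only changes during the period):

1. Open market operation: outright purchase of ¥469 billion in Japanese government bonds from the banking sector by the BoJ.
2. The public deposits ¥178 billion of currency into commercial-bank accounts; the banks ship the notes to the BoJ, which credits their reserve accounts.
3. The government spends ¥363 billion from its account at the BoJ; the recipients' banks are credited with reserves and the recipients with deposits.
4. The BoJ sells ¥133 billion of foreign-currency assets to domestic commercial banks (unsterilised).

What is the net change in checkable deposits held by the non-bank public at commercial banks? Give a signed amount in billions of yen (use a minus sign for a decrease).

+¥541 billion

BoJ balance sheet:
  Assets:      Securities +¥469B, Foreign assets −¥133B
  Liabilities: Bank reserves +¥877B, Currency in circulation −¥178B, Government deposits −¥363B
Commercial banking system:
  Assets:      Reserves at CB +¥877B, Securities −¥469B, Foreign assets +¥133B
  Liabilities: Checkable deposits +¥541B
So the change in checkable deposits held by the non-bank public at commercial banks is +¥541 billion.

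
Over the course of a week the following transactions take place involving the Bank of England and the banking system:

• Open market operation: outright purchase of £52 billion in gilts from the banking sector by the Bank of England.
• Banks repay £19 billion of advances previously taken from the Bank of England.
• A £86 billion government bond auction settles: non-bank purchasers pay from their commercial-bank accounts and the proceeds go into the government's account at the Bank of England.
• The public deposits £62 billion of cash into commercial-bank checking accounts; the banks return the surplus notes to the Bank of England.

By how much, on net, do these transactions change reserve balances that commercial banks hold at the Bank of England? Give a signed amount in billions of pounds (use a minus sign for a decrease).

+£9 billion

OMO purchase (from banks) £52 billion: the Bank of England pays by crediting reserve accounts → +£52B.
Discount-window repayment £19 billion: repayment is debited from reserves → −£19B.
Government account inflow £86 billion: funds move from bank reserves into the government account → −£86B.
Currency deposit £62 billion: returned notes are swapped for reserve credit → +£62B.
Net: 52 − 19 − 86 + 62 = +£9 billion.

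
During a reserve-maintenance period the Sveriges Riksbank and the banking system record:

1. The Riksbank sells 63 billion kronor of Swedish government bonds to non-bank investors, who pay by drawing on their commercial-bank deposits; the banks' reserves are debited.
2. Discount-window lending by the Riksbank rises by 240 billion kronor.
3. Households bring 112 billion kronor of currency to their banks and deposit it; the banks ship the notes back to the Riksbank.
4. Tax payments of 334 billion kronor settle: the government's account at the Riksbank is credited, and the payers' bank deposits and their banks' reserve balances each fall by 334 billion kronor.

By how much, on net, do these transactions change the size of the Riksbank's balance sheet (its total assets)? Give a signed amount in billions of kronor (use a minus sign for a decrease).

+177 billion

Riksbank balance sheet:
  Assets:      Securities −63B, Loans to banks +240B
  Liabilities: Bank reserves −45B, Currency in circulation −112B, Government deposits +334B
Commercial banking system:
  Assets:      Reserves at CB −45B
  Liabilities: Checkable deposits −285B, Borrowings from CB +240B
Change in total Riksbank assets = +177 billion.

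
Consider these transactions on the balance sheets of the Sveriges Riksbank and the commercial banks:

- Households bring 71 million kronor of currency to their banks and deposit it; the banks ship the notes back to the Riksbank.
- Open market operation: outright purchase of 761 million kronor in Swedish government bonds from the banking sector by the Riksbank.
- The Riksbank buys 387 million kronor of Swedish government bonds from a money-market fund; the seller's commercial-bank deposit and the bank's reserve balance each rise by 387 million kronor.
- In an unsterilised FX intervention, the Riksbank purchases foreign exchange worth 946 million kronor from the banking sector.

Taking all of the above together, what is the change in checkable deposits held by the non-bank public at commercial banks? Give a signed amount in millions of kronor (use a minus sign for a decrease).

+458 million

Currency deposit 71 million kronor: non-bank counterparties' bank balances rise → +71M.
OMO purchase (from banks) 761 million kronor: the counterparty is a bank, so public deposits are unchanged → 0.
Asset purchase (from non-banks) 387 million kronor: non-bank counterparties' bank balances rise → +387M.
FX purchase 946 million kronor: the counterparty is a bank, so public deposits are unchanged → 0.
Net: 71 + 0 + 387 + 0 = +458 million.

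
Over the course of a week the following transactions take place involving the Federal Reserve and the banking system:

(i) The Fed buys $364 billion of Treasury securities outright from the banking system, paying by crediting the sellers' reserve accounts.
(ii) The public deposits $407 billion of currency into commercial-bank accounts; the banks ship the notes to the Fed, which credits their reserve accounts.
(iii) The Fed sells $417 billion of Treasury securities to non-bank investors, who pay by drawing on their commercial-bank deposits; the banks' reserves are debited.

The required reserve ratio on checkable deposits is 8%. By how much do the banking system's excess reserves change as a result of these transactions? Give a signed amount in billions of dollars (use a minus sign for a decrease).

OMO purchase (from banks) $364 billion: reserves +$364B, deposits 0.
Currency deposit $407 billion: reserves +$407B, deposits +$407B.
Asset sale (to non-banks) $417 billion: reserves −$417B, deposits −$417B.
Totals: Δreserves = +$354B, Δdeposits = −$10B.
Δrequired reserves = 8% × −$10B = −$0.8B.
Δexcess reserves = Δreserves − Δrequired = +$354B − (−$0.8B) = +$354.8 billion.

+$354.8 billion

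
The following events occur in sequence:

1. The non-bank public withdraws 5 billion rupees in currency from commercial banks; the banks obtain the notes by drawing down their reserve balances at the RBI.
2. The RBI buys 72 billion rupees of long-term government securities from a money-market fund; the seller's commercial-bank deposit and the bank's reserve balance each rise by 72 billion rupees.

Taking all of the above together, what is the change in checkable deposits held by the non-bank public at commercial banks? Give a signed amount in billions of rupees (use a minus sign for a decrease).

+67 billion

Currency withdrawal 5 billion rupees: non-bank counterparties' bank balances fall → −5B.
Asset purchase (from non-banks) 72 billion rupees: non-bank counterparties' bank balances rise → +72B.
Net: −5 + 72 = +67 billion.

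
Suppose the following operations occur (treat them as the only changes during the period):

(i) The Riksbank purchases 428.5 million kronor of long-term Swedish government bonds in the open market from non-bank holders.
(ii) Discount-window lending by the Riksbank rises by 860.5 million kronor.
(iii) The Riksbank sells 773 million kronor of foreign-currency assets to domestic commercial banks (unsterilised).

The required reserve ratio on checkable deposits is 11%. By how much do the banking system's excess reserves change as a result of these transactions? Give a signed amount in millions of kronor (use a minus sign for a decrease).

+468.865 million

Asset purchase (from non-banks) 428.5 million kronor: reserves +428.5M, deposits +428.5M.
Discount-window loan 860.5 million kronor: reserves +860.5M, deposits 0.
FX sale 773 million kronor: reserves −773M, deposits 0.
Totals: Δreserves = +516M, Δdeposits = +428.5M.
Δrequired reserves = 11% × +428.5M = +47.135M.
Δexcess reserves = Δreserves − Δrequired = +516M − (+47.135M) = +468.865 million.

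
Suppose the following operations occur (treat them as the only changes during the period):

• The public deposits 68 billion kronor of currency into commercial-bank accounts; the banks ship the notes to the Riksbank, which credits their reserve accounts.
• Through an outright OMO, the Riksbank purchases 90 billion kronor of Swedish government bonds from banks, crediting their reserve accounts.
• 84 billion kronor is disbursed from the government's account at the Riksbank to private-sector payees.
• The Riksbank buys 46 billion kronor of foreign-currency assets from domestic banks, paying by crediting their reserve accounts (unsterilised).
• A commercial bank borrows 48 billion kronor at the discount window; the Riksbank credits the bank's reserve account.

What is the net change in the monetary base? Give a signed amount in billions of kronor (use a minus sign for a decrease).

Currency deposit 68 billion kronor: just a shift between currency and reserves — both are base money → 0.
OMO purchase (from banks) 90 billion kronor: Riksbank balance sheet expands → +90B.
Government spending 84 billion kronor: a non-base liability converts back to reserves → +84B.
FX purchase 46 billion kronor: Riksbank balance sheet expands → +46B.
Discount-window loan 48 billion kronor: Riksbank balance sheet expands → +48B.
Net: 0 + 90 + 84 + 46 + 48 = +268 billion.

+268 billion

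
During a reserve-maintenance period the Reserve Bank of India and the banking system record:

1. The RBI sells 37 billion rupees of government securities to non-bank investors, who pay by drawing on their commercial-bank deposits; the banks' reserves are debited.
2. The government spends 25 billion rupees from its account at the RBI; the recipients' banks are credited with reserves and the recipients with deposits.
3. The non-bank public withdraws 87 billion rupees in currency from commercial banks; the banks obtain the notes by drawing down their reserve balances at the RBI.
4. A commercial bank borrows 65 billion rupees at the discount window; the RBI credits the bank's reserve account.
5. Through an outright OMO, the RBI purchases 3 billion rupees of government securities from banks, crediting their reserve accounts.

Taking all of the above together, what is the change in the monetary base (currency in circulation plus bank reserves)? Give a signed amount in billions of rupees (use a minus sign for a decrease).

+56 billion

RBI balance sheet:
  Assets:      Securities −34B, Loans to banks +65B
  Liabilities: Bank reserves −31B, Currency in circulation +87B, Government deposits −25B
Monetary base = currency + reserves: +87B + (−31B) = +56 billion.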